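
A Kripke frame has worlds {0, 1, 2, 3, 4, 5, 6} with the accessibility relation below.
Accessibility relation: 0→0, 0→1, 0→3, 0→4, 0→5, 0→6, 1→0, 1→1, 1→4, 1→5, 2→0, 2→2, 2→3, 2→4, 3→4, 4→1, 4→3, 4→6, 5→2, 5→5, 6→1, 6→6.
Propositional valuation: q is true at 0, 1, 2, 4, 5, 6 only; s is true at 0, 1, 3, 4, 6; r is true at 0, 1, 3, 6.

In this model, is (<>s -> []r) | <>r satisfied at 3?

At 3: <>s -> []r is false, <>r is false, so (<>s -> []r) | <>r is false.
  At 3: <>s is true, []r is false, so <>s -> []r is false.
    At 3: <>s requires s at some successor in {4}.
      s holds at 4, so <>s is true at 3.
    At 3: []r requires r at every successor {4}.
      r fails at 4, so []r is false at 3.
  At 3: <>r requires r at some successor in {4}.
    At 4: r is false.
  So <>r is false at 3.

No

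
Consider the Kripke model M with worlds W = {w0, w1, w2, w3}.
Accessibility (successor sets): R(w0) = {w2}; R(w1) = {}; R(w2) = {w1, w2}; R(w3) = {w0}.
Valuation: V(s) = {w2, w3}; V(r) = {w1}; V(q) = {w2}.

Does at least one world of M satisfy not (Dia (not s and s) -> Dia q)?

Let φ = not (Dia (not s and s) -> Dia q). Evaluate φ at each world:
  w0 (successors {w2}): φ is false.
  w1 (successors ∅): φ is false.
  w2 (successors {w1, w2}): φ is false.
  w3 (successors {w0}): φ is false.
For instance, at w2:
  At w2: Dia (not s and s) -> Dia q is true, so not (Dia (not s and s) -> Dia q) is false.
    At w2: Dia (not s and s) is false, Dia q is true, so Dia (not s and s) -> Dia q is true.
      At w2: Dia (not s and s) requires not s and s at some successor in {w1, w2}.
        At w1: not s and s is false.
        At w2: not s and s is false.
      So Dia (not s and s) is false at w2.
      At w2: Dia q requires q at some successor in {w1, w2}.
        q holds at w2, so Dia q is true at w2.

No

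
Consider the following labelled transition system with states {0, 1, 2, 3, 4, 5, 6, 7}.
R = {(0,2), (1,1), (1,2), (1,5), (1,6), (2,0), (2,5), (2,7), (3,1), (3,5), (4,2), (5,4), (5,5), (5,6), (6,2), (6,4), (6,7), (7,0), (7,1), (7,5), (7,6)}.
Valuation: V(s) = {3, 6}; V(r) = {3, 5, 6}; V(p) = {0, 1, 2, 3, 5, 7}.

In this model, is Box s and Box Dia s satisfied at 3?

At 3: Box s is false, Box Dia s is true, so Box s and Box Dia s is false.
  At 3: Box s requires s at every successor {1, 5}.
    s fails at 1, so Box s is false at 3.
  At 3: Box Dia s requires Dia s at every successor {1, 5}.
      At 1: Dia s requires s at some successor in {1, 2, 5, 6}.
        s holds at 6, so Dia s is true at 1.
      At 5: Dia s requires s at some successor in {4, 5, 6}.
        s holds at 6, so Dia s is true at 5.
  So Box Dia s is true at 3.

No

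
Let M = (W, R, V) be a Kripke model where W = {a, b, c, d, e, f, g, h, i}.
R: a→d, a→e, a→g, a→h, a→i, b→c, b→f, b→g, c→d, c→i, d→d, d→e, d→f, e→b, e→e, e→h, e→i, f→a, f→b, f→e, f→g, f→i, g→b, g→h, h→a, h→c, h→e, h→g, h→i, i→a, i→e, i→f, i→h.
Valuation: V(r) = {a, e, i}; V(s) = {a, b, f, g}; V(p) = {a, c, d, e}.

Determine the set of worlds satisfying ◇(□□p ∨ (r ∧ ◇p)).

a, c, d, e, f, h, i

Recall that □ψ holds at a world iff ψ holds at every accessible world, and ◇ψ holds iff ψ holds at some accessible world.
Let φ = ◇(□□p ∨ (r ∧ ◇p)). Evaluate φ at each world:
  a (successors {d, e, g, h, i}): φ is true.
  b (successors {c, f, g}): φ is false.
  c (successors {d, i}): φ is true.
  d (successors {d, e, f}): φ is true.
  e (successors {b, e, h, i}): φ is true.
  f (successors {a, b, e, g, i}): φ is true.
  g (successors {b, h}): φ is false.
  h (successors {a, c, e, g, i}): φ is true.
  i (successors {a, e, f, h}): φ is true.
For instance, at d:
  At d: ◇(□□p ∨ (r ∧ ◇p)) requires □□p ∨ (r ∧ ◇p) at some successor in {d, e, f}.
    □□p ∨ (r ∧ ◇p) holds at e, so ◇(□□p ∨ (r ∧ ◇p)) is true at d.
      At e: □□p is false, r ∧ ◇p is true, so □□p ∨ (r ∧ ◇p) is true.
Satisfying worlds: {a, c, d, e, f, h, i}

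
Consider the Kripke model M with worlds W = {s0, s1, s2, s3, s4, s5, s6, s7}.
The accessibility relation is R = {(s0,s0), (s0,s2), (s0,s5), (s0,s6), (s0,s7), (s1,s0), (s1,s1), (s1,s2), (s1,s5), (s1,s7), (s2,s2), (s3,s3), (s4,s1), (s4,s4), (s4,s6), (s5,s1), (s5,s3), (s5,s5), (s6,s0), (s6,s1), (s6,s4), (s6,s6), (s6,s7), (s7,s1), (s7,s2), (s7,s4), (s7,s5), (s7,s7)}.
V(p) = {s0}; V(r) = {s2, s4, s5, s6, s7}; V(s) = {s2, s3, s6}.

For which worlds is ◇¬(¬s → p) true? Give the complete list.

Recall that ◇ψ holds at a world iff ψ holds at some accessible world.
Let φ = ◇¬(¬s → p). Evaluate φ at each world:
  s0 (successors {s0, s2, s5, s6, s7}): φ is true.
  s1 (successors {s0, s1, s2, s5, s7}): φ is true.
  s2 (successors {s2}): φ is false.
  s3 (successors {s3}): φ is false.
  s4 (successors {s1, s4, s6}): φ is true.
  s5 (successors {s1, s3, s5}): φ is true.
  s6 (successors {s0, s1, s4, s6, s7}): φ is true.
  s7 (successors {s1, s2, s4, s5, s7}): φ is true.
For instance, at s7:
  At s7: ◇¬(¬s → p) requires ¬(¬s → p) at some successor in {s1, s2, s4, s5, s7}.
    ¬(¬s → p) holds at s1, so ◇¬(¬s → p) is true at s7.
Satisfying worlds: {s0, s1, s4, s5, s6, s7}

s0, s1, s4, s5, s6, s7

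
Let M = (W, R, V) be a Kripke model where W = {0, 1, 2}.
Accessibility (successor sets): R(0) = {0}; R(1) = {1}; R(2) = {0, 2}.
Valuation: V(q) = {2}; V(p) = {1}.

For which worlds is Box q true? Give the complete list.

Let φ = Box q. Evaluate φ at each world:
  0 (successors {0}): φ is false.
  1 (successors {1}): φ is false.
  2 (successors {0, 2}): φ is false.
For instance, at 0:
  At 0: Box q requires q at every successor {0}.
    q fails at 0, so Box q is false at 0.
Satisfying worlds: none.

none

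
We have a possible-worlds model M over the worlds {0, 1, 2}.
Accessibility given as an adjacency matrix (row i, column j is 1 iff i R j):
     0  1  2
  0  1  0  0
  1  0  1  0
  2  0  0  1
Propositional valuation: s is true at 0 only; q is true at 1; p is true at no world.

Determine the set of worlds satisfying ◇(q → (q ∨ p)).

0, 1, 2

Let φ = ◇(q → (q ∨ p)). Evaluate φ at each world:
  0 (successors {0}): φ is true.
  1 (successors {1}): φ is true.
  2 (successors {2}): φ is true.
For instance, at 0:
  At 0: ◇(q → (q ∨ p)) requires q → (q ∨ p) at some successor in {0}.
    q → (q ∨ p) holds at 0, so ◇(q → (q ∨ p)) is true at 0.
Satisfying worlds: {0, 1, 2}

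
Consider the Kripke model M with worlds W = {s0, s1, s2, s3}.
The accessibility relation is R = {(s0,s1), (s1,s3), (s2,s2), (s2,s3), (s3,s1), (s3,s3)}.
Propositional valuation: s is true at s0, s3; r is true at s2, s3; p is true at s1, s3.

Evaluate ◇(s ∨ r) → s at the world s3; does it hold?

Yes

Recall that ◇ψ holds at a world iff ψ holds at some accessible world.
At s3: ◇(s ∨ r) is true, s is true, so ◇(s ∨ r) → s is true.
  At s3: ◇(s ∨ r) requires s ∨ r at some successor in {s1, s3}.
    s ∨ r holds at s3, so ◇(s ∨ r) is true at s3.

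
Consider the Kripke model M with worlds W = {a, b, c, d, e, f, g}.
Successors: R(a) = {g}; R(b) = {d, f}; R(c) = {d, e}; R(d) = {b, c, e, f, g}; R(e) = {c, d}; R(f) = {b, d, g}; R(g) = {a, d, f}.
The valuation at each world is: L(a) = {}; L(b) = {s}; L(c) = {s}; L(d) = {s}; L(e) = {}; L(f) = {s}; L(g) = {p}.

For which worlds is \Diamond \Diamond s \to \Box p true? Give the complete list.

a

Let φ = \Diamond \Diamond s \to \Box p. Evaluate φ at each world:
  a (successors {g}): φ is true.
  b (successors {d, f}): φ is false.
  c (successors {d, e}): φ is false.
  d (successors {b, c, e, f, g}): φ is false.
  e (successors {c, d}): φ is false.
  f (successors {b, d, g}): φ is false.
  g (successors {a, d, f}): φ is false.
For instance, at g:
  At g: \Diamond \Diamond s is true, \Box p is false, so \Diamond \Diamond s \to \Box p is false.
    At g: \Diamond \Diamond s requires \Diamond s at some successor in {a, d, f}.
      \Diamond s holds at d, so \Diamond \Diamond s is true at g.
    At g: \Box p requires p at every successor {a, d, f}.
      p fails at a, so \Box p is false at g.
Satisfying worlds: {a}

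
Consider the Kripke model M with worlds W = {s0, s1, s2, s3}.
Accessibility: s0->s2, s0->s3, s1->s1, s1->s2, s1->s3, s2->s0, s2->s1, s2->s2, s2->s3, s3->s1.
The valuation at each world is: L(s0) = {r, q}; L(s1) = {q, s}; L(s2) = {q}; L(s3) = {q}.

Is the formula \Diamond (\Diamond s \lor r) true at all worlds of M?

Let φ = \Diamond (\Diamond s \lor r). Evaluate φ at each world:
  s0 (successors {s2, s3}): φ is true.
  s1 (successors {s1, s2, s3}): φ is true.
  s2 (successors {s0, s1, s2, s3}): φ is true.
  s3 (successors {s1}): φ is true.
For instance, at s3:
  At s3: \Diamond (\Diamond s \lor r) requires \Diamond s \lor r at some successor in {s1}.
    \Diamond s \lor r holds at s1, so \Diamond (\Diamond s \lor r) is true at s3.
      At s1: \Diamond s is true, r is false, so \Diamond s \lor r is true.

Yes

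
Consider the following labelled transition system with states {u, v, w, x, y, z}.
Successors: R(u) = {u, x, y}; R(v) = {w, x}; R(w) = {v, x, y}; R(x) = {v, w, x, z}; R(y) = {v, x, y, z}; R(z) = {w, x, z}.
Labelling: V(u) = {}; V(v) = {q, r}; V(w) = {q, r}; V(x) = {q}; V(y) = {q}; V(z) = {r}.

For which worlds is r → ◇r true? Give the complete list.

u, v, w, x, y, z

Let φ = r → ◇r. Evaluate φ at each world:
  u (successors {u, x, y}): φ is true.
  v (successors {w, x}): φ is true.
  w (successors {v, x, y}): φ is true.
  x (successors {v, w, x, z}): φ is true.
  y (successors {v, x, y, z}): φ is true.
  z (successors {w, x, z}): φ is true.
For instance, at z:
  At z: r is true, ◇r is true, so r → ◇r is true.
    At z: ◇r requires r at some successor in {w, x, z}.
      r holds at w, so ◇r is true at z.
Satisfying worlds: {u, v, w, x, y, z}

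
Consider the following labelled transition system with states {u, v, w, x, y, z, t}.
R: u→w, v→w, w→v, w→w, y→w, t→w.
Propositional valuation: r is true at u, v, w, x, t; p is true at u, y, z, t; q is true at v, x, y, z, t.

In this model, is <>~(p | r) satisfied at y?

At y: <>~(p | r) requires ~(p | r) at some successor in {w}.
  At w: ~(p | r) is false.
So <>~(p | r) is false at y.

No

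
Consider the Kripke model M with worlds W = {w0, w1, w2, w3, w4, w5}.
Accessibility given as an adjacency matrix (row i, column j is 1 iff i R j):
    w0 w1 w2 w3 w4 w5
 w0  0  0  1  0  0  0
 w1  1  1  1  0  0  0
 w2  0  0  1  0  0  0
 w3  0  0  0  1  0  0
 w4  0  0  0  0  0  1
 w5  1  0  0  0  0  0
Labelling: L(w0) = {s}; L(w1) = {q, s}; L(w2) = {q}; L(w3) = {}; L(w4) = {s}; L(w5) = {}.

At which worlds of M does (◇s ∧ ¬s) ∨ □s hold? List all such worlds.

Recall that □ψ holds at a world iff ψ holds at every accessible world, and ◇ψ holds iff ψ holds at some accessible world.
Let φ = (◇s ∧ ¬s) ∨ □s. Evaluate φ at each world:
  w0 (successors {w2}): φ is false.
  w1 (successors {w0, w1, w2}): φ is false.
  w2 (successors {w2}): φ is false.
  w3 (successors {w3}): φ is false.
  w4 (successors {w5}): φ is false.
  w5 (successors {w0}): φ is true.
For instance, at w0:
  At w0: ◇s ∧ ¬s is false, □s is false, so (◇s ∧ ¬s) ∨ □s is false.
    At w0: ◇s is false, ¬s is false, so ◇s ∧ ¬s is false.
      At w0: ◇s requires s at some successor in {w2}.
        At w2: s is false.
      So ◇s is false at w0.
    At w0: □s requires s at every successor {w2}.
      s fails at w2, so □s is false at w0.
Satisfying worlds: {w5}

w5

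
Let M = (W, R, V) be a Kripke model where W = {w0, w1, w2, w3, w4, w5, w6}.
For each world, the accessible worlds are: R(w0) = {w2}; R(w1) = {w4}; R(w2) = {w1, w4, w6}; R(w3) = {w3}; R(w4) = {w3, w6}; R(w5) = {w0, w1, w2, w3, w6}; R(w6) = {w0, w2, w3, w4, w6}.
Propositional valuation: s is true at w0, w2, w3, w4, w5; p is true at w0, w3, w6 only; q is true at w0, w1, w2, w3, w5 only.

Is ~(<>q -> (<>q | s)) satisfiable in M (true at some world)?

Let φ = ~(<>q -> (<>q | s)). Evaluate φ at each world:
  w0 (successors {w2}): φ is false.
  w1 (successors {w4}): φ is false.
  w2 (successors {w1, w4, w6}): φ is false.
  w3 (successors {w3}): φ is false.
  w4 (successors {w3, w6}): φ is false.
  w5 (successors {w0, w1, w2, w3, w6}): φ is false.
  w6 (successors {w0, w2, w3, w4, w6}): φ is false.
For instance, at w6:
  At w6: <>q -> (<>q | s) is true, so ~(<>q -> (<>q | s)) is false.
    At w6: <>q is true, <>q | s is true, so <>q -> (<>q | s) is true.
      At w6: <>q requires q at some successor in {w0, w2, w3, w4, w6}.
        q holds at w0, so <>q is true at w6.
      At w6: <>q is true, s is false, so <>q | s is true.

No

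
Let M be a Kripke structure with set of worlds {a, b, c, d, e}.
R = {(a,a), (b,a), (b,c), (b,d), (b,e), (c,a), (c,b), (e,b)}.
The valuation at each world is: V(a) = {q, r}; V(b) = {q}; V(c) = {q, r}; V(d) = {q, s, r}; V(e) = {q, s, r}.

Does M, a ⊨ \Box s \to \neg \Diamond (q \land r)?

At a: \Box s is false, \neg \Diamond (q \land r) is false, so \Box s \to \neg \Diamond (q \land r) is true.
  At a: \Box s requires s at every successor {a}.
    s fails at a, so \Box s is false at a.
  At a: \Diamond (q \land r) is true, so \neg \Diamond (q \land r) is false.
    At a: \Diamond (q \land r) requires q \land r at some successor in {a}.
      q \land r holds at a, so \Diamond (q \land r) is true at a.

Yes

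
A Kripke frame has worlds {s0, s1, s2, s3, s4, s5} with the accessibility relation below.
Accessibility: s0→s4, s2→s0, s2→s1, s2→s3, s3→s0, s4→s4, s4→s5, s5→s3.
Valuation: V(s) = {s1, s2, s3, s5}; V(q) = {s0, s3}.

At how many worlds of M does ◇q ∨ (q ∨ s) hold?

Let φ = ◇q ∨ (q ∨ s). Evaluate φ at each world:
  s0 (successors {s4}): φ is true.
  s1 (successors ∅): φ is true.
  s2 (successors {s0, s1, s3}): φ is true.
  s3 (successors {s0}): φ is true.
  s4 (successors {s4, s5}): φ is false.
  s5 (successors {s3}): φ is true.
For instance, at s5:
  At s5: ◇q is true, q ∨ s is true, so ◇q ∨ (q ∨ s) is true.
    At s5: ◇q requires q at some successor in {s3}.
      q holds at s3, so ◇q is true at s5.
Satisfying worlds: {s0, s1, s2, s3, s5}

5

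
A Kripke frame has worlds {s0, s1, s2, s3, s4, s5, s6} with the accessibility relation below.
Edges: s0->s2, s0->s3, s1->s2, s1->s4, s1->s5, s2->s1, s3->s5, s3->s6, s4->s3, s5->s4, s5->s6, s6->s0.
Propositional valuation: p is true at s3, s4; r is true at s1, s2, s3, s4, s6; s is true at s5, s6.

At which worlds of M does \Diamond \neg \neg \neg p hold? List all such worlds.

s0, s1, s2, s3, s5, s6

Recall that \Diamond ψ holds at a world iff ψ holds at some accessible world.
Let φ = \Diamond \neg \neg \neg p. Evaluate φ at each world:
  s0 (successors {s2, s3}): φ is true.
  s1 (successors {s2, s4, s5}): φ is true.
  s2 (successors {s1}): φ is true.
  s3 (successors {s5, s6}): φ is true.
  s4 (successors {s3}): φ is false.
  s5 (successors {s4, s6}): φ is true.
  s6 (successors {s0}): φ is true.
For instance, at s5:
  At s5: \Diamond \neg \neg \neg p requires \neg \neg \neg p at some successor in {s4, s6}.
    \neg \neg \neg p holds at s6, so \Diamond \neg \neg \neg p is true at s5.
Satisfying worlds: {s0, s1, s2, s3, s5, s6}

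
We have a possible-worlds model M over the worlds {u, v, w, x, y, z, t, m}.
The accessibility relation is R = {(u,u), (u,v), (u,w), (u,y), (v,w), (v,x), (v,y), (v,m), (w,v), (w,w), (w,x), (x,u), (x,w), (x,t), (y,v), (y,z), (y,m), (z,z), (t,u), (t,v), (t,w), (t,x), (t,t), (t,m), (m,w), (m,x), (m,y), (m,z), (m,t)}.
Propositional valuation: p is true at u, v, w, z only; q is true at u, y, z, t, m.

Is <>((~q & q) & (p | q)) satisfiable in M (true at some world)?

Let φ = <>((~q & q) & (p | q)). Evaluate φ at each world:
  u (successors {u, v, w, y}): φ is false.
  v (successors {w, x, y, m}): φ is false.
  w (successors {v, w, x}): φ is false.
  x (successors {u, w, t}): φ is false.
  y (successors {v, z, m}): φ is false.
  z (successors {z}): φ is false.
  t (successors {u, v, w, x, t, m}): φ is false.
  m (successors {w, x, y, z, t}): φ is false.
For instance, at v:
  At v: <>((~q & q) & (p | q)) requires (~q & q) & (p | q) at some successor in {w, x, y, m}.
    At w: (~q & q) & (p | q) is false.
    At x: (~q & q) & (p | q) is false.
    At y: (~q & q) & (p | q) is false.
    At m: (~q & q) & (p | q) is false.
  So <>((~q & q) & (p | q)) is false at v.

No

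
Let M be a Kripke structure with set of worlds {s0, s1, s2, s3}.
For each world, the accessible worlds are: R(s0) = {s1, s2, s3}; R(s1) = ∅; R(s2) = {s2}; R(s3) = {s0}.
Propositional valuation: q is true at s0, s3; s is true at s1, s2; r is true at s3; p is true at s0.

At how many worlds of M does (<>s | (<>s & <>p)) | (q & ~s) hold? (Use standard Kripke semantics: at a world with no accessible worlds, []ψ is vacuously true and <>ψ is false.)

3

Let φ = (<>s | (<>s & <>p)) | (q & ~s). Evaluate φ at each world:
  s0 (successors {s1, s2, s3}): φ is true.
  s1 (successors ∅): φ is false.
  s2 (successors {s2}): φ is true.
  s3 (successors {s0}): φ is true.
For instance, at s2:
  At s2: <>s | (<>s & <>p) is true, q & ~s is false, so (<>s | (<>s & <>p)) | (q & ~s) is true.
    At s2: <>s is true, <>s & <>p is false, so <>s | (<>s & <>p) is true.
      At s2: <>s requires s at some successor in {s2}.
        s holds at s2, so <>s is true at s2.
      At s2: <>s is true, <>p is false, so <>s & <>p is false.
Satisfying worlds: {s0, s2, s3}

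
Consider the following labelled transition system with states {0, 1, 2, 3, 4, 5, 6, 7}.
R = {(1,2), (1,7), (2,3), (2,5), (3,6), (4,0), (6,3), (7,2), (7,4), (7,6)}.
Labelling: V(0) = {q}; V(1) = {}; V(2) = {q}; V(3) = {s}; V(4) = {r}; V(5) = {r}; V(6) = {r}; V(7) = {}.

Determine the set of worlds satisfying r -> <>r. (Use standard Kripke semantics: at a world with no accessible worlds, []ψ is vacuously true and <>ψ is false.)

0, 1, 2, 3, 7

Let φ = r -> <>r. Evaluate φ at each world:
  0 (successors ∅): φ is true.
  1 (successors {2, 7}): φ is true.
  2 (successors {3, 5}): φ is true.
  3 (successors {6}): φ is true.
  4 (successors {0}): φ is false.
  5 (successors ∅): φ is false.
  6 (successors {3}): φ is false.
  7 (successors {2, 4, 6}): φ is true.
For instance, at 4:
  At 4: r is true, <>r is false, so r -> <>r is false.
    At 4: <>r requires r at some successor in {0}.
      At 0: r is false.
    So <>r is false at 4.
Satisfying worlds: {0, 1, 2, 3, 7}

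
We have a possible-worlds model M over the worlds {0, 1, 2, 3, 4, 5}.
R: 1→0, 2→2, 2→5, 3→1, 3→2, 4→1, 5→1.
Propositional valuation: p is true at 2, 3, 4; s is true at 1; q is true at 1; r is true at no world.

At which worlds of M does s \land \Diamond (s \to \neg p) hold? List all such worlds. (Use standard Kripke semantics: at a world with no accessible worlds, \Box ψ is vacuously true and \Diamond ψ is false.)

Recall that \Diamond ψ holds at a world iff ψ holds at some accessible world.
Let φ = s \land \Diamond (s \to \neg p). Evaluate φ at each world:
  0 (successors ∅): φ is false.
  1 (successors {0}): φ is true.
  2 (successors {2, 5}): φ is false.
  3 (successors {1, 2}): φ is false.
  4 (successors {1}): φ is false.
  5 (successors {1}): φ is false.
For instance, at 2:
  At 2: s is false, \Diamond (s \to \neg p) is true, so s \land \Diamond (s \to \neg p) is false.
    At 2: \Diamond (s \to \neg p) requires s \to \neg p at some successor in {2, 5}.
      s \to \neg p holds at 2, so \Diamond (s \to \neg p) is true at 2.
Satisfying worlds: {1}

1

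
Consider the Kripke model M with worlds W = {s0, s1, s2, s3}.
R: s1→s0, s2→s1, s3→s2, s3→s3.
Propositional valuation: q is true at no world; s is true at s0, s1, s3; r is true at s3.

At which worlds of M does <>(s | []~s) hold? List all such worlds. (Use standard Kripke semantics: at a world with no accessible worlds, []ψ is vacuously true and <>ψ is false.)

Recall that []ψ holds at a world iff ψ holds at every accessible world, and <>ψ holds iff ψ holds at some accessible world.
Let φ = <>(s | []~s). Evaluate φ at each world:
  s0 (successors ∅): φ is false.
  s1 (successors {s0}): φ is true.
  s2 (successors {s1}): φ is true.
  s3 (successors {s2, s3}): φ is true.
For instance, at s2:
  At s2: <>(s | []~s) requires s | []~s at some successor in {s1}.
    s | []~s holds at s1, so <>(s | []~s) is true at s2.
      At s1: s is true, []~s is false, so s | []~s is true.
Satisfying worlds: {s1, s2, s3}

s1, s2, s3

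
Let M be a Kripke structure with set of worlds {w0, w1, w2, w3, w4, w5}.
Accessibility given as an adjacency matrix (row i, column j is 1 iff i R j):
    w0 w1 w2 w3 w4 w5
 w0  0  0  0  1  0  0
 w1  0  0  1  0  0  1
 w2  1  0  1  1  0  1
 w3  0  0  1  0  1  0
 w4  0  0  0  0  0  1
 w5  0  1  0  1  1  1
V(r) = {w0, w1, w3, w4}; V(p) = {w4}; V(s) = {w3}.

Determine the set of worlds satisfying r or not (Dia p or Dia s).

Let φ = r or not (Dia p or Dia s). Evaluate φ at each world:
  w0 (successors {w3}): φ is true.
  w1 (successors {w2, w5}): φ is true.
  w2 (successors {w0, w2, w3, w5}): φ is false.
  w3 (successors {w2, w4}): φ is true.
  w4 (successors {w5}): φ is true.
  w5 (successors {w1, w3, w4, w5}): φ is false.
For instance, at w5:
  At w5: r is false, not (Dia p or Dia s) is false, so r or not (Dia p or Dia s) is false.
    At w5: Dia p or Dia s is true, so not (Dia p or Dia s) is false.
      At w5: Dia p is true, Dia s is true, so Dia p or Dia s is true.
Satisfying worlds: {w0, w1, w3, w4}

w0, w1, w3, w4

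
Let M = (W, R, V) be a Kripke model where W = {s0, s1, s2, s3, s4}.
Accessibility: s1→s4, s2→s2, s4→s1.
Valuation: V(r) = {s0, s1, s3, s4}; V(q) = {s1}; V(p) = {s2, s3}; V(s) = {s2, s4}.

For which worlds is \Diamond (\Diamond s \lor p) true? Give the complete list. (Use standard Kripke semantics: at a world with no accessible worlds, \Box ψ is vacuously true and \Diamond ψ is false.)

s2, s4

Recall that \Diamond ψ holds at a world iff ψ holds at some accessible world.
Let φ = \Diamond (\Diamond s \lor p). Evaluate φ at each world:
  s0 (successors ∅): φ is false.
  s1 (successors {s4}): φ is false.
  s2 (successors {s2}): φ is true.
  s3 (successors ∅): φ is false.
  s4 (successors {s1}): φ is true.
For instance, at s2:
  At s2: \Diamond (\Diamond s \lor p) requires \Diamond s \lor p at some successor in {s2}.
    \Diamond s \lor p holds at s2, so \Diamond (\Diamond s \lor p) is true at s2.
      At s2: \Diamond s is true, p is true, so \Diamond s \lor p is true.
Satisfying worlds: {s2, s4}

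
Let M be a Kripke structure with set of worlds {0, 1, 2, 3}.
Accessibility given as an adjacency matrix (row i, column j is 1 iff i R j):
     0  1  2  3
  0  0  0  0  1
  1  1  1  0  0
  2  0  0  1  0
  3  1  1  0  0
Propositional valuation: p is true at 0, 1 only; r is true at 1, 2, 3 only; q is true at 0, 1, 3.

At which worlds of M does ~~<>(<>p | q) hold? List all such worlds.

Let φ = ~~<>(<>p | q). Evaluate φ at each world:
  0 (successors {3}): φ is true.
  1 (successors {0, 1}): φ is true.
  2 (successors {2}): φ is false.
  3 (successors {0, 1}): φ is true.
For instance, at 2:
  At 2: ~<>(<>p | q) is true, so ~~<>(<>p | q) is false.
    At 2: <>(<>p | q) is false, so ~<>(<>p | q) is true.
      At 2: <>(<>p | q) requires <>p | q at some successor in {2}.
        At 2: <>p | q is false.
      So <>(<>p | q) is false at 2.
Satisfying worlds: {0, 1, 3}

0, 1, 3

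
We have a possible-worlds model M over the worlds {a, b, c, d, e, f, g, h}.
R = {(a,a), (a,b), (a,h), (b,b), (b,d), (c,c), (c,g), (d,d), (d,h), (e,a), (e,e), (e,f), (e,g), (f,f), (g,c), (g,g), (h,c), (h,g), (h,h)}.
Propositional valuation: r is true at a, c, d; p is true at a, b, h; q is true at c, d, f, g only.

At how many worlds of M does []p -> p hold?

Let φ = []p -> p. Evaluate φ at each world:
  a (successors {a, b, h}): φ is true.
  b (successors {b, d}): φ is true.
  c (successors {c, g}): φ is true.
  d (successors {d, h}): φ is true.
  e (successors {a, e, f, g}): φ is true.
  f (successors {f}): φ is true.
  g (successors {c, g}): φ is true.
  h (successors {c, g, h}): φ is true.
For instance, at g:
  At g: []p is false, p is false, so []p -> p is true.
    At g: []p requires p at every successor {c, g}.
      p fails at c, so []p is false at g.
Satisfying worlds: {a, b, c, d, e, f, g, h}

8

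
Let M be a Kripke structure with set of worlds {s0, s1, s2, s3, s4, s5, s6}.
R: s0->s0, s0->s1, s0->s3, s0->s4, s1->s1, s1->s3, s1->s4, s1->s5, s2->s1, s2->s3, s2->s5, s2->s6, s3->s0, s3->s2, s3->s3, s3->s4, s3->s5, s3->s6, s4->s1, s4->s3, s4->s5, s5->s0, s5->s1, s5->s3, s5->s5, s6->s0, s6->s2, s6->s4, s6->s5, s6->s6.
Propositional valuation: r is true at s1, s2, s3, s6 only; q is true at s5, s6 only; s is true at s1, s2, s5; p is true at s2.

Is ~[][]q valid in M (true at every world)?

Recall that []ψ holds at a world iff ψ holds at every accessible world, and <>ψ holds iff ψ holds at some accessible world.
Let φ = ~[][]q. Evaluate φ at each world:
  s0 (successors {s0, s1, s3, s4}): φ is true.
  s1 (successors {s1, s3, s4, s5}): φ is true.
  s2 (successors {s1, s3, s5, s6}): φ is true.
  s3 (successors {s0, s2, s3, s4, s5, s6}): φ is true.
  s4 (successors {s1, s3, s5}): φ is true.
  s5 (successors {s0, s1, s3, s5}): φ is true.
  s6 (successors {s0, s2, s4, s5, s6}): φ is true.
For instance, at s0:
  At s0: [][]q is false, so ~[][]q is true.
    At s0: [][]q requires []q at every successor {s0, s1, s3, s4}.
      []q fails at s0, so [][]q is false at s0.

Yes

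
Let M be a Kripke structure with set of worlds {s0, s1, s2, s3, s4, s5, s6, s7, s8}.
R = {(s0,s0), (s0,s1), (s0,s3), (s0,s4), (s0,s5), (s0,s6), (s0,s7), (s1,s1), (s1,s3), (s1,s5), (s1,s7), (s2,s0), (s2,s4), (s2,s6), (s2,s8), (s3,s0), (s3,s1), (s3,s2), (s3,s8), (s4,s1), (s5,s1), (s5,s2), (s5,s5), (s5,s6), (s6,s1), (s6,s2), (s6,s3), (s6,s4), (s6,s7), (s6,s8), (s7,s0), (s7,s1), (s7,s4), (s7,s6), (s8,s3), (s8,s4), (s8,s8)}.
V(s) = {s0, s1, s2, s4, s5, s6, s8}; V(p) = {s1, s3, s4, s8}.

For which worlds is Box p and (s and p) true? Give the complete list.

Recall that Box ψ holds at a world iff ψ holds at every accessible world, and Dia ψ holds iff ψ holds at some accessible world.
Let φ = Box p and (s and p). Evaluate φ at each world:
  s0 (successors {s0, s1, s3, s4, s5, s6, s7}): φ is false.
  s1 (successors {s1, s3, s5, s7}): φ is false.
  s2 (successors {s0, s4, s6, s8}): φ is false.
  s3 (successors {s0, s1, s2, s8}): φ is false.
  s4 (successors {s1}): φ is true.
  s5 (successors {s1, s2, s5, s6}): φ is false.
  s6 (successors {s1, s2, s3, s4, s7, s8}): φ is false.
  s7 (successors {s0, s1, s4, s6}): φ is false.
  s8 (successors {s3, s4, s8}): φ is true.
For instance, at s7:
  At s7: Box p is false, s and p is false, so Box p and (s and p) is false.
    At s7: Box p requires p at every successor {s0, s1, s4, s6}.
      p fails at s0, so Box p is false at s7.
Satisfying worlds: {s4, s8}

s4, s8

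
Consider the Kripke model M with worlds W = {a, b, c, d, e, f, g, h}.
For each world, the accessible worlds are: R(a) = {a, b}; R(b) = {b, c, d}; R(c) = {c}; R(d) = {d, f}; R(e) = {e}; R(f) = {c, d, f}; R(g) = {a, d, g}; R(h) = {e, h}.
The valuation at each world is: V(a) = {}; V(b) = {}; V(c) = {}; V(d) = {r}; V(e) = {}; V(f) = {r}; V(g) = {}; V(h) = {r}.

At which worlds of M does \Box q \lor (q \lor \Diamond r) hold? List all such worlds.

Let φ = \Box q \lor (q \lor \Diamond r). Evaluate φ at each world:
  a (successors {a, b}): φ is false.
  b (successors {b, c, d}): φ is true.
  c (successors {c}): φ is false.
  d (successors {d, f}): φ is true.
  e (successors {e}): φ is false.
  f (successors {c, d, f}): φ is true.
  g (successors {a, d, g}): φ is true.
  h (successors {e, h}): φ is true.
For instance, at e:
  At e: \Box q is false, q \lor \Diamond r is false, so \Box q \lor (q \lor \Diamond r) is false.
    At e: \Box q requires q at every successor {e}.
      q fails at e, so \Box q is false at e.
    At e: q is false, \Diamond r is false, so q \lor \Diamond r is false.
      At e: \Diamond r requires r at some successor in {e}.
        At e: r is false.
      So \Diamond r is false at e.
Satisfying worlds: {b, d, f, g, h}

b, d, f, g, h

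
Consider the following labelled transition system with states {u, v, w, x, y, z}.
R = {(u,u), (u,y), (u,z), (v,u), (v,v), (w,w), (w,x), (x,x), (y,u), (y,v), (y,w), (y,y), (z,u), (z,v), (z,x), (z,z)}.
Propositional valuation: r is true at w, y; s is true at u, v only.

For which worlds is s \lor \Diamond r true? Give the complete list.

u, v, w, y

Let φ = s \lor \Diamond r. Evaluate φ at each world:
  u (successors {u, y, z}): φ is true.
  v (successors {u, v}): φ is true.
  w (successors {w, x}): φ is true.
  x (successors {x}): φ is false.
  y (successors {u, v, w, y}): φ is true.
  z (successors {u, v, x, z}): φ is false.
For instance, at v:
  At v: s is true, \Diamond r is false, so s \lor \Diamond r is true.
    At v: \Diamond r requires r at some successor in {u, v}.
      At u: r is false.
      At v: r is false.
    So \Diamond r is false at v.
Satisfying worlds: {u, v, w, y}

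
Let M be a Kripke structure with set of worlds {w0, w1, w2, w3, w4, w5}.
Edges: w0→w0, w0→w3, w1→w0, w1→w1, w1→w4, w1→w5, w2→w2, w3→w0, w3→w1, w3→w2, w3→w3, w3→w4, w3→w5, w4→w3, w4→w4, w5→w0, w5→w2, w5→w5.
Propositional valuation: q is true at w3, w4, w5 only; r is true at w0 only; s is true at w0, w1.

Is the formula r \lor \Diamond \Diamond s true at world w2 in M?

At w2: r is false, \Diamond \Diamond s is false, so r \lor \Diamond \Diamond s is false.
  At w2: \Diamond \Diamond s requires \Diamond s at some successor in {w2}.
    At w2: \Diamond s is false.
  So \Diamond \Diamond s is false at w2.

No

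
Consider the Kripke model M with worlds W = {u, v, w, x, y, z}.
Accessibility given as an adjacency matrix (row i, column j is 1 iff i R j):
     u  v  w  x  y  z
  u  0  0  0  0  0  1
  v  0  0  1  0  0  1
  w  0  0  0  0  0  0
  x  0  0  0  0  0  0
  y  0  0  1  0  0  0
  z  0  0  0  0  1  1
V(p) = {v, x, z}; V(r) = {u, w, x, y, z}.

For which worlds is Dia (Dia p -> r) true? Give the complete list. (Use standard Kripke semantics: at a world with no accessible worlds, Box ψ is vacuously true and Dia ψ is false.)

u, v, y, z

Let φ = Dia (Dia p -> r). Evaluate φ at each world:
  u (successors {z}): φ is true.
  v (successors {w, z}): φ is true.
  w (successors ∅): φ is false.
  x (successors ∅): φ is false.
  y (successors {w}): φ is true.
  z (successors {y, z}): φ is true.
For instance, at v:
  At v: Dia (Dia p -> r) requires Dia p -> r at some successor in {w, z}.
    Dia p -> r holds at w, so Dia (Dia p -> r) is true at v.
      At w: Dia p is false, r is true, so Dia p -> r is true.
Satisfying worlds: {u, v, y, z}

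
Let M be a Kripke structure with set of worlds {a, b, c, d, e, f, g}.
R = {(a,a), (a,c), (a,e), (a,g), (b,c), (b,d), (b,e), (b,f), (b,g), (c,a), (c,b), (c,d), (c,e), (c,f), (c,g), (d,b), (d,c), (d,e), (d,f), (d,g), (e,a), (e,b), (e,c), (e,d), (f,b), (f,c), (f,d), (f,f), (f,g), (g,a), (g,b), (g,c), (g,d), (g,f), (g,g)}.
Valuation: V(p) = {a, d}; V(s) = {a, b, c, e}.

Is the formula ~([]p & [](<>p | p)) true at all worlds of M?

Yes

Let φ = ~([]p & [](<>p | p)). Evaluate φ at each world:
  a (successors {a, c, e, g}): φ is true.
  b (successors {c, d, e, f, g}): φ is true.
  c (successors {a, b, d, e, f, g}): φ is true.
  d (successors {b, c, e, f, g}): φ is true.
  e (successors {a, b, c, d}): φ is true.
  f (successors {b, c, d, f, g}): φ is true.
  g (successors {a, b, c, d, f, g}): φ is true.
For instance, at a:
  At a: []p & [](<>p | p) is false, so ~([]p & [](<>p | p)) is true.
    At a: []p is false, [](<>p | p) is true, so []p & [](<>p | p) is false.
      At a: []p requires p at every successor {a, c, e, g}.
        p fails at c, so []p is false at a.
      At a: [](<>p | p) requires <>p | p at every successor {a, c, e, g}.
        At a: <>p | p is true.
        At c: <>p | p is true.
        At e: <>p | p is true.
        At g: <>p | p is true.
      So [](<>p | p) is true at a.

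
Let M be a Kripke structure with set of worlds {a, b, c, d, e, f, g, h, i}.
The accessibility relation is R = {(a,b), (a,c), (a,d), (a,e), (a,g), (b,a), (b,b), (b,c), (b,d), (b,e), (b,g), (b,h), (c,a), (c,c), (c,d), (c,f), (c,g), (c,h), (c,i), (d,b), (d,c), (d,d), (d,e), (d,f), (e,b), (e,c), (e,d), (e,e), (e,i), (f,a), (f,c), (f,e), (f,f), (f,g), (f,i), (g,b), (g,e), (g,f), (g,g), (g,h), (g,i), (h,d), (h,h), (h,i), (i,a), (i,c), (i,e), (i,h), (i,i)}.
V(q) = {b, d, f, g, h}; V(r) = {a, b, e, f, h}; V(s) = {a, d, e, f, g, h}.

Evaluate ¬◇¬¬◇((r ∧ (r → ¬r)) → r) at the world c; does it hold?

No

Recall that ◇ψ holds at a world iff ψ holds at some accessible world.
At c: ◇¬¬◇((r ∧ (r → ¬r)) → r) is true, so ¬◇¬¬◇((r ∧ (r → ¬r)) → r) is false.
  At c: ◇¬¬◇((r ∧ (r → ¬r)) → r) requires ¬¬◇((r ∧ (r → ¬r)) → r) at some successor in {a, c, d, f, g, h, i}.
    ¬¬◇((r ∧ (r → ¬r)) → r) holds at a, so ◇¬¬◇((r ∧ (r → ¬r)) → r) is true at c.
      At a: ¬◇((r ∧ (r → ¬r)) → r) is false, so ¬¬◇((r ∧ (r → ¬r)) → r) is true.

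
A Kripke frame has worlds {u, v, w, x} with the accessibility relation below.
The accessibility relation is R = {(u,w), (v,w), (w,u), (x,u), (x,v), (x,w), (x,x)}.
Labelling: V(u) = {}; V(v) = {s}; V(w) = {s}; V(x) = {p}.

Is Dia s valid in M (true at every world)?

No

Recall that Dia ψ holds at a world iff ψ holds at some accessible world.
Let φ = Dia s. Evaluate φ at each world:
  u (successors {w}): φ is true.
  v (successors {w}): φ is true.
  w (successors {u}): φ is false.
  x (successors {u, v, w, x}): φ is true.
Detail at w (counterexample):
  At w: Dia s requires s at some successor in {u}.
    At u: s is false.
  So Dia s is false at w.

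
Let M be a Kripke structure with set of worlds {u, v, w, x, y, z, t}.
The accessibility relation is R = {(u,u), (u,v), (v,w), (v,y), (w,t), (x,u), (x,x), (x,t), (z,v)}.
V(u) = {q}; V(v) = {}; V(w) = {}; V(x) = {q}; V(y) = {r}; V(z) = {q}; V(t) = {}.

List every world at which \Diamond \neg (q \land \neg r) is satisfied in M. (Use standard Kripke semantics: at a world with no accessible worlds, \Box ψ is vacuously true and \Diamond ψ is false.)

Let φ = \Diamond \neg (q \land \neg r). Evaluate φ at each world:
  u (successors {u, v}): φ is true.
  v (successors {w, y}): φ is true.
  w (successors {t}): φ is true.
  x (successors {u, x, t}): φ is true.
  y (successors ∅): φ is false.
  z (successors {v}): φ is true.
  t (successors ∅): φ is false.
For instance, at z:
  At z: \Diamond \neg (q \land \neg r) requires \neg (q \land \neg r) at some successor in {v}.
    \neg (q \land \neg r) holds at v, so \Diamond \neg (q \land \neg r) is true at z.
Satisfying worlds: {u, v, w, x, z}

u, v, w, x, z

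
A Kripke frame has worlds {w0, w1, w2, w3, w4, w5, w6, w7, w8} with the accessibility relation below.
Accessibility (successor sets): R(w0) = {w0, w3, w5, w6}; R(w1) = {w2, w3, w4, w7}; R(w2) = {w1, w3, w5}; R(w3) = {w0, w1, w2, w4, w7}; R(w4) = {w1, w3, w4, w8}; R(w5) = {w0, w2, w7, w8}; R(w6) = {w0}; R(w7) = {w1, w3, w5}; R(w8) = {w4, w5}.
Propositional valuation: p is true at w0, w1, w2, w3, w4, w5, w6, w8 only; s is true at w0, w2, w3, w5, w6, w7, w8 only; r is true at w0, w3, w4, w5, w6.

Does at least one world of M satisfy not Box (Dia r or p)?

Let φ = not Box (Dia r or p). Evaluate φ at each world:
  w0 (successors {w0, w3, w5, w6}): φ is false.
  w1 (successors {w2, w3, w4, w7}): φ is false.
  w2 (successors {w1, w3, w5}): φ is false.
  w3 (successors {w0, w1, w2, w4, w7}): φ is false.
  w4 (successors {w1, w3, w4, w8}): φ is false.
  w5 (successors {w0, w2, w7, w8}): φ is false.
  w6 (successors {w0}): φ is false.
  w7 (successors {w1, w3, w5}): φ is false.
  w8 (successors {w4, w5}): φ is false.
For instance, at w8:
  At w8: Box (Dia r or p) is true, so not Box (Dia r or p) is false.
    At w8: Box (Dia r or p) requires Dia r or p at every successor {w4, w5}.
      At w4: Dia r or p is true.
      At w5: Dia r or p is true.
    So Box (Dia r or p) is true at w8.

No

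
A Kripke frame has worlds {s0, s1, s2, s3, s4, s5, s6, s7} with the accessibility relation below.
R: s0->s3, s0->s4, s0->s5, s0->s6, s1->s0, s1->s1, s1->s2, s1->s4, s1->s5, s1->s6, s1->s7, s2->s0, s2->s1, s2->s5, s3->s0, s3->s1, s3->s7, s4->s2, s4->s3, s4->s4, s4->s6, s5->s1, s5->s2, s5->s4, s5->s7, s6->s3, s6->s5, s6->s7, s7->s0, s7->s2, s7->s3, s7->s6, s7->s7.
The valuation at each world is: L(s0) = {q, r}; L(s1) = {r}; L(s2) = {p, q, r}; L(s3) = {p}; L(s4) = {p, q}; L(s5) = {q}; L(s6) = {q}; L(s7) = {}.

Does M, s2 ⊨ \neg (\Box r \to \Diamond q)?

At s2: \Box r \to \Diamond q is true, so \neg (\Box r \to \Diamond q) is false.
  At s2: \Box r is false, \Diamond q is true, so \Box r \to \Diamond q is true.
    At s2: \Box r requires r at every successor {s0, s1, s5}.
      r fails at s5, so \Box r is false at s2.
    At s2: \Diamond q requires q at some successor in {s0, s1, s5}.
      q holds at s0, so \Diamond q is true at s2.

No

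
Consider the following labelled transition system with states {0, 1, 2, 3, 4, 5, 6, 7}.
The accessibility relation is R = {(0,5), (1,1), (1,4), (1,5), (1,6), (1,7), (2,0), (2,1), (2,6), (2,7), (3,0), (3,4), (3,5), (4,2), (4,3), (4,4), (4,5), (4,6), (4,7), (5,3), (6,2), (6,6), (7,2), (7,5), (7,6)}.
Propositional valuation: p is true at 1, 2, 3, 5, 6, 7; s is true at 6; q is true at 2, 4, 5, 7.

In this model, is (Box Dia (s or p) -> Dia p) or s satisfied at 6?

Yes

At 6: Box Dia (s or p) -> Dia p is true, s is true, so (Box Dia (s or p) -> Dia p) or s is true.
  At 6: Box Dia (s or p) is true, Dia p is true, so Box Dia (s or p) -> Dia p is true.
    At 6: Box Dia (s or p) requires Dia (s or p) at every successor {2, 6}.
      At 2: Dia (s or p) is true.
      At 6: Dia (s or p) is true.
    So Box Dia (s or p) is true at 6.
    At 6: Dia p requires p at some successor in {2, 6}.
      p holds at 2, so Dia p is true at 6.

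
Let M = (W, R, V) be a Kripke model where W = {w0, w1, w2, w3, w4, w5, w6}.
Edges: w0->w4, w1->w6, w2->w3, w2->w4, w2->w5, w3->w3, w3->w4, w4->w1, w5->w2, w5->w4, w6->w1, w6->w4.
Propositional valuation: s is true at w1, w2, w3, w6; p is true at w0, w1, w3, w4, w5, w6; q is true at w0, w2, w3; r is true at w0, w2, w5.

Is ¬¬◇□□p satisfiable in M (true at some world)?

Recall that □ψ holds at a world iff ψ holds at every accessible world, and ◇ψ holds iff ψ holds at some accessible world.
Let φ = ¬¬◇□□p. Evaluate φ at each world:
  w0 (successors {w4}): φ is true.
  w1 (successors {w6}): φ is true.
  w2 (successors {w3, w4, w5}): φ is true.
  w3 (successors {w3, w4}): φ is true.
  w4 (successors {w1}): φ is true.
  w5 (successors {w2, w4}): φ is true.
  w6 (successors {w1, w4}): φ is true.
Detail at w0 (witness):
  At w0: ¬◇□□p is false, so ¬¬◇□□p is true.
    At w0: ◇□□p is true, so ¬◇□□p is false.
      At w0: ◇□□p requires □□p at some successor in {w4}.
        □□p holds at w4, so ◇□□p is true at w0.

Yes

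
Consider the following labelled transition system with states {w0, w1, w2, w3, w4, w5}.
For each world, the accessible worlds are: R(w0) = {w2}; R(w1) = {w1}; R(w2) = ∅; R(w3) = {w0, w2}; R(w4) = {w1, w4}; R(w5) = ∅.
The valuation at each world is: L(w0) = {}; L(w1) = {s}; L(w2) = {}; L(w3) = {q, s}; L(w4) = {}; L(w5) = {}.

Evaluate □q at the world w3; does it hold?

No

Recall that □ψ holds at a world iff ψ holds at every accessible world, and ◇ψ holds iff ψ holds at some accessible world.
At w3: □q requires q at every successor {w0, w2}.
  q fails at w0, so □q is false at w3.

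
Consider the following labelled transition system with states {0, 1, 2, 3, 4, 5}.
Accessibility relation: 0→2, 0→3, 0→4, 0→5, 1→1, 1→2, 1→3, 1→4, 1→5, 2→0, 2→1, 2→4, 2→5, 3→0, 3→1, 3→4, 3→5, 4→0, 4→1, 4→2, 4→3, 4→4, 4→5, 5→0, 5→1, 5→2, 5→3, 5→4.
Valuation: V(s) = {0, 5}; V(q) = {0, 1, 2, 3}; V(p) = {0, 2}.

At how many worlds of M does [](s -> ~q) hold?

2

Recall that []ψ holds at a world iff ψ holds at every accessible world, and <>ψ holds iff ψ holds at some accessible world.
Let φ = [](s -> ~q). Evaluate φ at each world:
  0 (successors {2, 3, 4, 5}): φ is true.
  1 (successors {1, 2, 3, 4, 5}): φ is true.
  2 (successors {0, 1, 4, 5}): φ is false.
  3 (successors {0, 1, 4, 5}): φ is false.
  4 (successors {0, 1, 2, 3, 4, 5}): φ is false.
  5 (successors {0, 1, 2, 3, 4}): φ is false.
For instance, at 2:
  At 2: [](s -> ~q) requires s -> ~q at every successor {0, 1, 4, 5}.
    s -> ~q fails at 0, so [](s -> ~q) is false at 2.
Satisfying worlds: {0, 1}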